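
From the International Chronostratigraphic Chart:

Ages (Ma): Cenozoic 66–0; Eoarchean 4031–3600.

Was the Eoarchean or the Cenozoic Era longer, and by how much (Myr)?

Eoarchean: 4031 − 3600 = 431 Myr.
Cenozoic: 66 − 0 = 66 Myr.
Difference: 431 − 66 = 365 Myr, so the Eoarchean was longer.

Eoarchean, by 365 million years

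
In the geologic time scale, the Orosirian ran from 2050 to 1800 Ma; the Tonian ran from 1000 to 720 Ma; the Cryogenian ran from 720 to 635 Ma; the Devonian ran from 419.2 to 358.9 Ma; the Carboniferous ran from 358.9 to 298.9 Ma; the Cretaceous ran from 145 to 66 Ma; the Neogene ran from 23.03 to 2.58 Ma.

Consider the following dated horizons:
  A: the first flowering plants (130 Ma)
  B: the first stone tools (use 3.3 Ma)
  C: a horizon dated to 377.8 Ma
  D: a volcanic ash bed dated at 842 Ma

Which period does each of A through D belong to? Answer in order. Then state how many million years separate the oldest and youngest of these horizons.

A — Cretaceous; B — Neogene; C — Devonian; D — Tonian; span 838.7 million years

Match each age against the start–end ranges in the excerpt: A = 130 Ma → Cretaceous (145–66); B = 3.3 Ma → Neogene (23.03–2.58); C = 377.8 Ma → Devonian (419.2–358.9); D = 842 Ma → Tonian (1000–720).
The largest age is 842 Ma and the smallest is 3.3 Ma; their difference is 838.7 Myr.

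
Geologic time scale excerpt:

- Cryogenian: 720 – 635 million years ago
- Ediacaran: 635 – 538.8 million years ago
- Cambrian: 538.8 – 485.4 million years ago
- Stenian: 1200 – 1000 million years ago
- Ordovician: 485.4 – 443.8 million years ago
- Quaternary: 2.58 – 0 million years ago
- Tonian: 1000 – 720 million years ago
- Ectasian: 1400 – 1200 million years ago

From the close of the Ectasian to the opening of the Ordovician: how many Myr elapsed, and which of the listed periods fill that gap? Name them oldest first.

714.6 million years; Stenian, Tonian, Cryogenian, Ediacaran, Cambrian

The Ectasian closes at 1200 Ma and the Ordovician opens at 485.4 Ma, so the interval is 1200 − 485.4 = 714.6 Myr.
A period fits inside if it starts at or after 1200 Ma and ends at or before 485.4 Ma; oldest first that gives Stenian, Tonian, Cryogenian, Ediacaran, Cambrian.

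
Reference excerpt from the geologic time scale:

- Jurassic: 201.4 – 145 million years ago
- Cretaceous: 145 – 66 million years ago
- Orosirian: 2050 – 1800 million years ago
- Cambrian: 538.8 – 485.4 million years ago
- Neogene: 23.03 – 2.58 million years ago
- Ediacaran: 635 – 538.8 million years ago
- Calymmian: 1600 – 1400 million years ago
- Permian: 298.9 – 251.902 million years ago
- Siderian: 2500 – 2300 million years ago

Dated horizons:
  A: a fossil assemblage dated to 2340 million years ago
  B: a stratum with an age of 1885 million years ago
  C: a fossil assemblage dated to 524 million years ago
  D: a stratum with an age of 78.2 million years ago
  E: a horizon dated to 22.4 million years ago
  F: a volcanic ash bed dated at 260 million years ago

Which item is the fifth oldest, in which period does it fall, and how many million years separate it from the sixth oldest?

Larger Ma means older, so oldest first: A 2340 > B 1885 > C 524 > F 260 > D 78.2 > E 22.4.
Counting 5 along gives D (78.2 Ma); the excerpt puts that inside the Cretaceous, 145–66 Ma.
Next in line is E (22.4 Ma), and 78.2 − 22.4 = 55.8 Myr.

D, in the Cretaceous; 55.8 million years to E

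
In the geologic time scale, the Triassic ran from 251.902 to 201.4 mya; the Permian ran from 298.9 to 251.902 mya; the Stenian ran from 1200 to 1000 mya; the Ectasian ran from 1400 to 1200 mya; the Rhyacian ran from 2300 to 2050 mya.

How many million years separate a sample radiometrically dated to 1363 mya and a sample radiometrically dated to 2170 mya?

807 million years

2170 − 1363 = 807 million years.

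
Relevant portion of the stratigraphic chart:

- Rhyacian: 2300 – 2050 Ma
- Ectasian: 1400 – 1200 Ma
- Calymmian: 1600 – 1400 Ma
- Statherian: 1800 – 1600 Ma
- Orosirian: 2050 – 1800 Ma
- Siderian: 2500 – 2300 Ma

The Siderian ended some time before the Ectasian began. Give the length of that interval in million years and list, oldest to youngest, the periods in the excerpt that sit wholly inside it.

End of Siderian = 2300 Ma; start of Ectasian = 1400 Ma.
Gap = 2300 − 1400 = 900 Myr.
Periods wholly inside 2300–1400 Ma: Rhyacian (2300–2050), Orosirian (2050–1800), Statherian (1800–1600), Calymmian (1600–1400).

900 million years; Rhyacian, Orosirian, Statherian, Calymmian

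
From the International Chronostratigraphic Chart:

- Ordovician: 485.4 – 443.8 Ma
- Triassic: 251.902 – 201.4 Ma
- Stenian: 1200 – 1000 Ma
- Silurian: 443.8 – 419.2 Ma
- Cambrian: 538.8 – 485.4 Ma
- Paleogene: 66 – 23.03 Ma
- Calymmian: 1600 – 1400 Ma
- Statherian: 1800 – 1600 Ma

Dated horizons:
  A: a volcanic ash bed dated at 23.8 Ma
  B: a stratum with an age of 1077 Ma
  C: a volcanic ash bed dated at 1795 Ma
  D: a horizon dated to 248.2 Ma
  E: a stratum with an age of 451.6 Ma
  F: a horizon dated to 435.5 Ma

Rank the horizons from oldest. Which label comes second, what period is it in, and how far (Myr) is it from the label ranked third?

Sorted oldest-first by Ma: C (1795), B (1077), E (451.6), F (435.5), D (248.2), A (23.8).
The second oldest is B at 1077 Ma, which lies in 1200–1000 Ma: the Stenian.
The third oldest is E at 451.6 Ma; separation = |1077 − 451.6| = 625.4 Myr.

B, in the Stenian; 625.4 million years to E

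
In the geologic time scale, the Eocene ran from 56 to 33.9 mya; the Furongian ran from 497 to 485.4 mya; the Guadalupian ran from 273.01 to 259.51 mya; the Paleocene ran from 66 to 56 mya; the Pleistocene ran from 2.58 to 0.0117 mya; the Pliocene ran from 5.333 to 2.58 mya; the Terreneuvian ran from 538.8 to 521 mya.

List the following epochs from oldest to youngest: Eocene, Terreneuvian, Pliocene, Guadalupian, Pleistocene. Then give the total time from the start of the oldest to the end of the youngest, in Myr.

From the excerpt: Eocene 56–33.9; Terreneuvian 538.8–521; Pliocene 5.333–2.58; Guadalupian 273.01–259.51; Pleistocene 2.58–0.0117 (Ma).
Larger Ma is earlier, so the oldest is Terreneuvian and the youngest is Pleistocene; oldest to youngest: Terreneuvian, Guadalupian, Eocene, Pliocene, Pleistocene.
Oldest start 538.8 minus youngest end 0.0117 gives 538.7883 Myr overall.

Terreneuvian, Guadalupian, Eocene, Pliocene, Pleistocene; total span 538.7883 Myr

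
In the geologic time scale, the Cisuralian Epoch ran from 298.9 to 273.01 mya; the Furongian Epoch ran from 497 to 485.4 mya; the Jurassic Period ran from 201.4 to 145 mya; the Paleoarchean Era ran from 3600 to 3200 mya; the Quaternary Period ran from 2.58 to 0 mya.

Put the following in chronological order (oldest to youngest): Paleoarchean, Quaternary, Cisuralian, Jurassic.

Paleoarchean, Cisuralian, Jurassic, Quaternary

Read off each span (Ma): Paleoarchean 3600–3200; Quaternary 2.58–0; Cisuralian 298.9–273.01; Jurassic 201.4–145.
Larger Ma is older, so oldest→youngest is Paleoarchean, Cisuralian, Jurassic, Quaternary.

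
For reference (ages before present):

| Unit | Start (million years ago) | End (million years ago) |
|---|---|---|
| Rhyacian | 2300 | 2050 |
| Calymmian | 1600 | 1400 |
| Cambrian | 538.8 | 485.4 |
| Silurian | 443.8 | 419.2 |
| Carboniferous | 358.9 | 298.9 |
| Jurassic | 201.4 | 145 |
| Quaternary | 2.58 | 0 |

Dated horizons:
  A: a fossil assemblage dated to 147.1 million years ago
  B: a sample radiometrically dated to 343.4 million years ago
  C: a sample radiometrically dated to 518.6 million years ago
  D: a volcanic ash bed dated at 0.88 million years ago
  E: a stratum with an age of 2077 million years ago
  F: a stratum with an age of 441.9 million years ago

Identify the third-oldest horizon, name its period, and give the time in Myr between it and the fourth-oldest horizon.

Larger Ma means older, so oldest first: E 2077 > C 518.6 > F 441.9 > B 343.4 > A 147.1 > D 0.88.
Counting 3 along gives F (441.9 Ma); the excerpt puts that inside the Silurian, 443.8–419.2 Ma.
Next in line is B (343.4 Ma), and 441.9 − 343.4 = 98.5 Myr.

F, in the Silurian; 98.5 million years to B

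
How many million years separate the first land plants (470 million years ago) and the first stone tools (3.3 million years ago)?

466.7 million years

470 − 3.3 = 466.7 million years.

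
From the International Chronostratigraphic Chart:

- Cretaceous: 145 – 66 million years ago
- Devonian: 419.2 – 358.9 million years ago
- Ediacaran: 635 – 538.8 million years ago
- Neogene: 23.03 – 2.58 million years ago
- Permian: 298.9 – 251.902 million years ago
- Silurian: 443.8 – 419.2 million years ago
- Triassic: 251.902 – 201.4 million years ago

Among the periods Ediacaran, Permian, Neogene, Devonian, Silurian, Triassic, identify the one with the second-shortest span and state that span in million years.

Silurian, 24.6 million years

Durations: Ediacaran 96.2; Permian 46.998; Neogene 20.45; Devonian 60.3; Silurian 24.6; Triassic 50.502 Myr.
Sorted shortest-first: Neogene (20.45), Silurian (24.6), Permian (46.998), Triassic (50.502), Devonian (60.3), Ediacaran (96.2).
The second shortest is Silurian at 24.6 Myr.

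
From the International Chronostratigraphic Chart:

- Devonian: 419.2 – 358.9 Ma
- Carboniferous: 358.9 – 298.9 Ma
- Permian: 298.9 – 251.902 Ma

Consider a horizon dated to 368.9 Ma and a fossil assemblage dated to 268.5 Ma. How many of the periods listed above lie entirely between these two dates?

368.9 Ma sits inside the Devonian (419.2–358.9) and 268.5 Ma inside the Permian (298.9–251.902); neither of those is wholly between the two dates.
The listed periods lying completely between them are Carboniferous — 1 in all.

1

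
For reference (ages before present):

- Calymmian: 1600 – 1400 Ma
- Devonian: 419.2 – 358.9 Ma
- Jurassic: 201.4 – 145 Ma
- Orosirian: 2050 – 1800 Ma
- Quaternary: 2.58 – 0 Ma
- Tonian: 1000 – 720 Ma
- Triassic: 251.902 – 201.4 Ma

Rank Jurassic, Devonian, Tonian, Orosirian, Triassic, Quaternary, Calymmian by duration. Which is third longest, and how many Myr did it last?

Durations: Jurassic 56.4; Devonian 60.3; Tonian 280; Orosirian 250; Triassic 50.502; Quaternary 2.58; Calymmian 200 Myr.
Sorted longest-first: Tonian (280), Orosirian (250), Calymmian (200), Devonian (60.3), Jurassic (56.4), Triassic (50.502), Quaternary (2.58).
The third longest is Calymmian at 200 Myr.

Calymmian, 200 million years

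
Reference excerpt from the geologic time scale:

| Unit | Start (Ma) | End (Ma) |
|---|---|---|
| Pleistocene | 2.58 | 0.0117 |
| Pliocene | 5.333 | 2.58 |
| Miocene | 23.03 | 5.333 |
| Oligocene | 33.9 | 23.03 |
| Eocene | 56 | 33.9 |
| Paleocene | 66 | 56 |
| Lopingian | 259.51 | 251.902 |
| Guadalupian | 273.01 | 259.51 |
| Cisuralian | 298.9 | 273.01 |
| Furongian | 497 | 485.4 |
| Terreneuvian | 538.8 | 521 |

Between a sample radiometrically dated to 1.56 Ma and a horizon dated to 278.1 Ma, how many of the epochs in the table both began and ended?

7

278.1 Ma sits inside the Cisuralian (298.9–273.01) and 1.56 Ma inside the Pleistocene (2.58–0.0117); neither of those is wholly between the two dates.
The listed epochs lying completely between them are Guadalupian, Lopingian, Paleocene, Eocene, Oligocene, Miocene, Pliocene — 7 in all.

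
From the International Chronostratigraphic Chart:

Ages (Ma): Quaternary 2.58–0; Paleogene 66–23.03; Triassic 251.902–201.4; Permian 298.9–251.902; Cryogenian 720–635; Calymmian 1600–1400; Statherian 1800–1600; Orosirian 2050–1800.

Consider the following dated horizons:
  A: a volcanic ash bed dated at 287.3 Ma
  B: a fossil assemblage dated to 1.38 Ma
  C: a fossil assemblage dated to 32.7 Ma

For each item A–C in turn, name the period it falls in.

A — Permian; B — Quaternary; C — Paleogene

A: 287.3 Ma lies in 298.9–251.902 Ma, so Permian.
B: 1.38 Ma lies in 2.58–0 Ma, so Quaternary.
C: 32.7 Ma lies in 66–23.03 Ma, so Paleogene.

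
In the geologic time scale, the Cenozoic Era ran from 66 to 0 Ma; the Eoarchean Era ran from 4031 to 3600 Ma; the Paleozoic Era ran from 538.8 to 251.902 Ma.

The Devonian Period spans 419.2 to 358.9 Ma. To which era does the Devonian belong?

The Devonian (419.2–358.9 Ma) lies entirely within 538.8–251.902 Ma, the Paleozoic Era.

Paleozoic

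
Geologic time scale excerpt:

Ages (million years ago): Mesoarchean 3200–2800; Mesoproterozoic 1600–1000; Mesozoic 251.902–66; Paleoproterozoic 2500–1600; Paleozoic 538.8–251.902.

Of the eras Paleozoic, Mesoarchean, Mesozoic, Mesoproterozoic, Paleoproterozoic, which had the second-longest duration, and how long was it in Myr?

Mesoproterozoic, 600 million years

Durations: Paleozoic 286.898; Mesoarchean 400; Mesozoic 185.902; Mesoproterozoic 600; Paleoproterozoic 900 Myr.
Sorted longest-first: Paleoproterozoic (900), Mesoproterozoic (600), Mesoarchean (400), Paleozoic (286.898), Mesozoic (185.902).
The second longest is Mesoproterozoic at 600 Myr.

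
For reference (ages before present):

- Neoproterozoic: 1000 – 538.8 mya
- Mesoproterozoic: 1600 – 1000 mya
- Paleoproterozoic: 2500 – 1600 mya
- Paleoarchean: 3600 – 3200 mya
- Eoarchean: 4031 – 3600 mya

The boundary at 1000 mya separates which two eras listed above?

The Mesoproterozoic ends at 1000 mya and the Neoproterozoic begins at 1000 mya, so they share that boundary.

Mesoproterozoic and Neoproterozoic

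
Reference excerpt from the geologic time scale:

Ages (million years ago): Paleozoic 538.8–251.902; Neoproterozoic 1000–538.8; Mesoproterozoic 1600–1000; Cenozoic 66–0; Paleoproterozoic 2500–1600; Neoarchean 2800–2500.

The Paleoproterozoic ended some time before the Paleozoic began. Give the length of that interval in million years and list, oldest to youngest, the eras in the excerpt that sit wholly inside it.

1061.2 million years; Mesoproterozoic, Neoproterozoic

The Paleoproterozoic closes at 1600 Ma and the Paleozoic opens at 538.8 Ma, so the interval is 1600 − 538.8 = 1061.2 Myr.
An era fits inside if it starts at or after 1600 Ma and ends at or before 538.8 Ma; oldest first that gives Mesoproterozoic, Neoproterozoic.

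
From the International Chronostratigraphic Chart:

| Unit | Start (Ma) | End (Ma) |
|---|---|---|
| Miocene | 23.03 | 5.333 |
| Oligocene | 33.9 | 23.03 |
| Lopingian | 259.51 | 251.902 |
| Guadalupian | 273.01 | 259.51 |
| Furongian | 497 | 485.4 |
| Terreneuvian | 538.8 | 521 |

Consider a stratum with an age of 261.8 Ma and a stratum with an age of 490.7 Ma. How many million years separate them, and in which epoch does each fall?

Elapsed time: 490.7 − 261.8 = 228.9 Myr.
261.8 Ma lies within 273.01–259.51 Ma: Guadalupian.
490.7 Ma lies within 497–485.4 Ma: Furongian.

228.9 million years apart; the first in the Guadalupian, the second in the Furongian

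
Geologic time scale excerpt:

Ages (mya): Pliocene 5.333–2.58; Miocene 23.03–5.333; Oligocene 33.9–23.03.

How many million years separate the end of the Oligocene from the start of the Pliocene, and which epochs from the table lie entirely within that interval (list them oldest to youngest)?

17.697 million years; Miocene

The Oligocene closes at 23.03 Ma and the Pliocene opens at 5.333 Ma, so the interval is 23.03 − 5.333 = 17.697 Myr.
An epoch fits inside if it starts at or after 23.03 Ma and ends at or before 5.333 Ma; oldest first that gives Miocene.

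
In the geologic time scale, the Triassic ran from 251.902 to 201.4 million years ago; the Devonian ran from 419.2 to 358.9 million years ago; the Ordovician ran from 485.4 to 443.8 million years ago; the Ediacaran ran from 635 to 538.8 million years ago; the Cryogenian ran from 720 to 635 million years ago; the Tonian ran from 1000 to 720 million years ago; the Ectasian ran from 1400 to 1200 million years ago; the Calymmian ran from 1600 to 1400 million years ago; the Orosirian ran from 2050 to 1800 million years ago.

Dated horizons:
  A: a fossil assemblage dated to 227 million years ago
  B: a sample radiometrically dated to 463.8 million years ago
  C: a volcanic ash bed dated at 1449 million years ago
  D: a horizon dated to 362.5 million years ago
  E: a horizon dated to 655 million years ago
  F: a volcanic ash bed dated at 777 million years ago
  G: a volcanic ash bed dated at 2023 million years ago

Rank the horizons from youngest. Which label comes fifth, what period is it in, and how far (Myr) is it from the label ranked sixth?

Sorted youngest-first by Ma: A (227), D (362.5), B (463.8), E (655), F (777), C (1449), G (2023).
The fifth youngest is F at 777 Ma, which lies in 1000–720 Ma: the Tonian.
The sixth youngest is C at 1449 Ma; separation = |777 − 1449| = 672 Myr.

F, in the Tonian; 672 million years to C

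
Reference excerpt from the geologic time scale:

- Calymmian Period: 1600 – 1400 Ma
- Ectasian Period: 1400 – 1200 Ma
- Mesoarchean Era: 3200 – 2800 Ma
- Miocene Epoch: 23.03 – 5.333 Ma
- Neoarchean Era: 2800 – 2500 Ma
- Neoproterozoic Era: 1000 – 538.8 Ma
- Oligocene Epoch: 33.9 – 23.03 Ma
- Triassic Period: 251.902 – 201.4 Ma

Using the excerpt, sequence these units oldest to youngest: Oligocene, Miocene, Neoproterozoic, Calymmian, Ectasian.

Calymmian, Ectasian, Neoproterozoic, Oligocene, Miocene

The oldest of these is Calymmian (starts 1600 Ma) and the youngest is Miocene (ends 5.333 Ma).
In between, by decreasing start age: Ectasian (1400), Neoproterozoic (1000), Oligocene (33.9).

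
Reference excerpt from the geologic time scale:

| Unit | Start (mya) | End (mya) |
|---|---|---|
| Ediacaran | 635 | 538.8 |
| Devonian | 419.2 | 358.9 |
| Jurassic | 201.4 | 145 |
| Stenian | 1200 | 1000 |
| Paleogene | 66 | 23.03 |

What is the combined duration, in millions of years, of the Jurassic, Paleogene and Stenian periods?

299.37 million years

Each duration: Jurassic = 56.4; Paleogene = 42.97; Stenian = 200.
Sum: 56.4 + 42.97 + 200 = 299.37 Myr.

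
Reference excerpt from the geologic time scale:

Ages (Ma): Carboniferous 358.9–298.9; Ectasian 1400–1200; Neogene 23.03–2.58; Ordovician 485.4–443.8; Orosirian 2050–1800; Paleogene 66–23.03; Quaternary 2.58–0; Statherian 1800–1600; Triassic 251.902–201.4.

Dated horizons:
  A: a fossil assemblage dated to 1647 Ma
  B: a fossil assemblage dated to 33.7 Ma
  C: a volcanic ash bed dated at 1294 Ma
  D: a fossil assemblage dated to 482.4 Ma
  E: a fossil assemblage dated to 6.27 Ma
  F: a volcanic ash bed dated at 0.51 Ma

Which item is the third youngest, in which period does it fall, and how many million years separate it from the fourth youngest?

Sorted youngest-first by Ma: F (0.51), E (6.27), B (33.7), D (482.4), C (1294), A (1647).
The third youngest is B at 33.7 Ma, which lies in 66–23.03 Ma: the Paleogene.
The fourth youngest is D at 482.4 Ma; separation = |33.7 − 482.4| = 448.7 Myr.

B, in the Paleogene; 448.7 million years to D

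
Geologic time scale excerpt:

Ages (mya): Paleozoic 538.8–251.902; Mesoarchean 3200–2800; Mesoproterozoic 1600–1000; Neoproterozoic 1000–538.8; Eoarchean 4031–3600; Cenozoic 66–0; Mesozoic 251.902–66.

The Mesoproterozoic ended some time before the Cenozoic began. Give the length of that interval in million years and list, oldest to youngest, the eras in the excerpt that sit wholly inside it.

934 million years; Neoproterozoic, Paleozoic, Mesozoic

End of Mesoproterozoic = 1000 Ma; start of Cenozoic = 66 Ma.
Gap = 1000 − 66 = 934 Myr.
Eras wholly inside 1000–66 Ma: Neoproterozoic (1000–538.8), Paleozoic (538.8–251.902), Mesozoic (251.902–66).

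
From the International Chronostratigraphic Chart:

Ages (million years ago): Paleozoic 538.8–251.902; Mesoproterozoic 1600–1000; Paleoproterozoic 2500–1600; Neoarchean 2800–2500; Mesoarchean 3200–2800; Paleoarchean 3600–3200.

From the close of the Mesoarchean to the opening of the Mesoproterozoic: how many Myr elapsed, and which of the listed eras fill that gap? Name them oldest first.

The Mesoarchean closes at 2800 Ma and the Mesoproterozoic opens at 1600 Ma, so the interval is 2800 − 1600 = 1200 Myr.
An era fits inside if it starts at or after 2800 Ma and ends at or before 1600 Ma; oldest first that gives Neoarchean, Paleoproterozoic.

1200 million years; Neoarchean, Paleoproterozoic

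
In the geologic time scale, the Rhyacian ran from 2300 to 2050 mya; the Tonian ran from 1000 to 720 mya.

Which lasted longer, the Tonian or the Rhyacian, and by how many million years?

Tonian: 1000 − 720 = 280 Myr.
Rhyacian: 2300 − 2050 = 250 Myr.
Difference: 280 − 250 = 30 Myr, so the Tonian was longer.

Tonian, by 30 million years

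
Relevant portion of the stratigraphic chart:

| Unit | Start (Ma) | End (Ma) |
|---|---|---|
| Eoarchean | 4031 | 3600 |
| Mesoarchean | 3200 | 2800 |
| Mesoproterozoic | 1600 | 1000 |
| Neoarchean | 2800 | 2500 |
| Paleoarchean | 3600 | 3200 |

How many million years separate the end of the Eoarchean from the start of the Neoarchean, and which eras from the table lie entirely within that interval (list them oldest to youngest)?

800 million years; Paleoarchean, Mesoarchean

The Eoarchean closes at 3600 Ma and the Neoarchean opens at 2800 Ma, so the interval is 3600 − 2800 = 800 Myr.
An era fits inside if it starts at or after 3600 Ma and ends at or before 2800 Ma; oldest first that gives Paleoarchean, Mesoarchean.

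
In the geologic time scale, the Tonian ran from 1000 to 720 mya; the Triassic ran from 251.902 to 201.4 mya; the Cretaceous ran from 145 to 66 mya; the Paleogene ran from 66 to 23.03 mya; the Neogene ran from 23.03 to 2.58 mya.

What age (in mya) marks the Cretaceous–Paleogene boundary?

The Cretaceous ends and the Paleogene begins at 66 mya.

66 mya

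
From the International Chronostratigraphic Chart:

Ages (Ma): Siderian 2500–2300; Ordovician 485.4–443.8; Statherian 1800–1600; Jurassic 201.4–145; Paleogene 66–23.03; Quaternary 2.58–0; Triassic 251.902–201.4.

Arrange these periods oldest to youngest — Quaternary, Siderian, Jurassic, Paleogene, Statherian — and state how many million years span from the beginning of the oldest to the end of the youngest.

Start ages (Ma): Siderian 2500, Statherian 1800, Jurassic 201.4, Paleogene 66, Quaternary 2.58.
Ordered oldest to youngest: Siderian, Statherian, Jurassic, Paleogene, Quaternary.
Span = 2500 − 0 = 2500 Myr.

Siderian → Statherian → Jurassic → Paleogene → Quaternary; total span 2500 Myr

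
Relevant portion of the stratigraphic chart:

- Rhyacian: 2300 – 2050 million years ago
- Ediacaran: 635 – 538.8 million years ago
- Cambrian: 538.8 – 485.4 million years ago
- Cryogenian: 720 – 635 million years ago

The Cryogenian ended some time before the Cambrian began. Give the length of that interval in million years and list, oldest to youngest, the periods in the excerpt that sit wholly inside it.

The Cryogenian closes at 635 Ma and the Cambrian opens at 538.8 Ma, so the interval is 635 − 538.8 = 96.2 Myr.
A period fits inside if it starts at or after 635 Ma and ends at or before 538.8 Ma; oldest first that gives Ediacaran.

96.2 million years; Ediacaran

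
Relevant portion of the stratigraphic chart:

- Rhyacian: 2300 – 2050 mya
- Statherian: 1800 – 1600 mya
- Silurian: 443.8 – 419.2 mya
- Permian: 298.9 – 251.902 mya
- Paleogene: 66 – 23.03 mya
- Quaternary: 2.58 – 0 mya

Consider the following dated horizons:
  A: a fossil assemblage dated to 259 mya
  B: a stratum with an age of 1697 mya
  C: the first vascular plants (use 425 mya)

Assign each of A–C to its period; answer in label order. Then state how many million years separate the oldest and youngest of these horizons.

Match each age against the start–end ranges in the excerpt: A = 259 Ma → Permian (298.9–251.902); B = 1697 Ma → Statherian (1800–1600); C = 425 Ma → Silurian (443.8–419.2).
The largest age is 1697 Ma and the smallest is 259 Ma; their difference is 1438 Myr.

A — Permian; B — Statherian; C — Silurian; span 1438 million years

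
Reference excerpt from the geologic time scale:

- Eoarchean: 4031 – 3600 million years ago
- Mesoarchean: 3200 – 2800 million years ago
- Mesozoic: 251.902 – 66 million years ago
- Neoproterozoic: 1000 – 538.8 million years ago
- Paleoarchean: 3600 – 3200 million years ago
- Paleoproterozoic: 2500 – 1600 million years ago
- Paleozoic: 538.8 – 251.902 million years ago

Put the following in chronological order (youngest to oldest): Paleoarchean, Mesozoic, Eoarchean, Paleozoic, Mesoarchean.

Mesozoic, Paleozoic, Mesoarchean, Paleoarchean, Eoarchean

The oldest of these is Eoarchean (starts 4031 Ma) and the youngest is Mesozoic (ends 66 Ma).
In between, by decreasing start age: Paleoarchean (3600), Mesoarchean (3200), Paleozoic (538.8).
Listing youngest first means reversing that sequence.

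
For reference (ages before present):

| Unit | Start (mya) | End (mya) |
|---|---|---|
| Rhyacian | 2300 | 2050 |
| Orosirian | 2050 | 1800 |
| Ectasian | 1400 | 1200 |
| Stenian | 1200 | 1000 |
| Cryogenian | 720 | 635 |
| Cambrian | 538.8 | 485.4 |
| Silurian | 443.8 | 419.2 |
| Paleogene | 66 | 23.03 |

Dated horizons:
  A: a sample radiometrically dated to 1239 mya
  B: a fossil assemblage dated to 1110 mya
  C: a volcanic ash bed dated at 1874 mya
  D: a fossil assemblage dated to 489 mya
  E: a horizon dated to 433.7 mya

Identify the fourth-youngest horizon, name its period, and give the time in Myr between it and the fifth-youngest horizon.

Sorted youngest-first by Ma: E (433.7), D (489), B (1110), A (1239), C (1874).
The fourth youngest is A at 1239 Ma, which lies in 1400–1200 Ma: the Ectasian.
The fifth youngest is C at 1874 Ma; separation = |1239 − 1874| = 635 Myr.

A, in the Ectasian; 635 million years to C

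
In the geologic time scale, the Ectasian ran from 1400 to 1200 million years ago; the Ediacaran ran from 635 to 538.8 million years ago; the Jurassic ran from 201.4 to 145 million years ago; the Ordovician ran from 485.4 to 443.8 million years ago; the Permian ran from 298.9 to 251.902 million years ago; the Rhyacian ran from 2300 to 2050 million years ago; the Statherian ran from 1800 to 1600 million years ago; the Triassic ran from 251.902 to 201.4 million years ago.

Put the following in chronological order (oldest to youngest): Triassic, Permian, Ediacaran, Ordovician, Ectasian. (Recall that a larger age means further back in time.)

Read off each span (Ma): Triassic 251.902–201.4; Permian 298.9–251.902; Ediacaran 635–538.8; Ordovician 485.4–443.8; Ectasian 1400–1200.
Larger Ma is older, so oldest→youngest is Ectasian, Ediacaran, Ordovician, Permian, Triassic.

Ectasian, Ediacaran, Ordovician, Permian, Triassic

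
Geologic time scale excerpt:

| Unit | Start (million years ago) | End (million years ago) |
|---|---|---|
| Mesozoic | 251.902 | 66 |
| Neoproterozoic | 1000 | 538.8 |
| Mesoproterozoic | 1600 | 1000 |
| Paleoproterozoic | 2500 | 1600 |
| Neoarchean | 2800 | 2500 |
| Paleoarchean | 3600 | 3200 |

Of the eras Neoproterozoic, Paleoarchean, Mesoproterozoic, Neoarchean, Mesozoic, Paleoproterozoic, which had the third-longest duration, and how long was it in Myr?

Durations: Neoproterozoic 461.2; Paleoarchean 400; Mesoproterozoic 600; Neoarchean 300; Mesozoic 185.902; Paleoproterozoic 900 Myr.
Sorted longest-first: Paleoproterozoic (900), Mesoproterozoic (600), Neoproterozoic (461.2), Paleoarchean (400), Neoarchean (300), Mesozoic (185.902).
The third longest is Neoproterozoic at 461.2 Myr.

Neoproterozoic, 461.2 million years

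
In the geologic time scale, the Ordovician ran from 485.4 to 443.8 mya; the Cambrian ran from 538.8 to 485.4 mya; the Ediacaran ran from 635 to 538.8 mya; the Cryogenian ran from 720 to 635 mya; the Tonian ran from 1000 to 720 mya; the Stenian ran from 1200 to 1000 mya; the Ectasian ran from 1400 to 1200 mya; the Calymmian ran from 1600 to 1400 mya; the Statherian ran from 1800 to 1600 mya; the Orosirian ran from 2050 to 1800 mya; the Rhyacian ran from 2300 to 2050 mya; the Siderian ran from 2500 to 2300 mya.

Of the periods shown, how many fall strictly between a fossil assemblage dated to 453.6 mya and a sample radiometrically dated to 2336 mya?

The older date is 2336 Ma and the younger is 453.6 Ma.
Periods with start < 2336 and end > 453.6 Ma: Rhyacian (2300–2050), Orosirian (2050–1800), Statherian (1800–1600), Calymmian (1600–1400), Ectasian (1400–1200), Stenian (1200–1000), Tonian (1000–720), Cryogenian (720–635), Ediacaran (635–538.8), Cambrian (538.8–485.4).
That is 10 complete periods.

10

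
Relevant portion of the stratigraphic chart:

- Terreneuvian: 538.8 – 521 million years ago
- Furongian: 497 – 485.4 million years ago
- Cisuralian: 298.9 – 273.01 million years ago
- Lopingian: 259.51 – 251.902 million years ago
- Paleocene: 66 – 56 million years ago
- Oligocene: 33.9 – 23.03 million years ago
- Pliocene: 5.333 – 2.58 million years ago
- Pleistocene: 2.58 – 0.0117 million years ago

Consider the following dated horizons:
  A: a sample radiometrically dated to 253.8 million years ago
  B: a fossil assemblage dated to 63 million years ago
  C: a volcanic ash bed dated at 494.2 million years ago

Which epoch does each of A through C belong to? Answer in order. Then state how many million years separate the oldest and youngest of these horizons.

A — Lopingian; B — Paleocene; C — Furongian; span 431.2 million years

Match each age against the start–end ranges in the excerpt: A = 253.8 Ma → Lopingian (259.51–251.902); B = 63 Ma → Paleocene (66–56); C = 494.2 Ma → Furongian (497–485.4).
The largest age is 494.2 Ma and the smallest is 63 Ma; their difference is 431.2 Myr.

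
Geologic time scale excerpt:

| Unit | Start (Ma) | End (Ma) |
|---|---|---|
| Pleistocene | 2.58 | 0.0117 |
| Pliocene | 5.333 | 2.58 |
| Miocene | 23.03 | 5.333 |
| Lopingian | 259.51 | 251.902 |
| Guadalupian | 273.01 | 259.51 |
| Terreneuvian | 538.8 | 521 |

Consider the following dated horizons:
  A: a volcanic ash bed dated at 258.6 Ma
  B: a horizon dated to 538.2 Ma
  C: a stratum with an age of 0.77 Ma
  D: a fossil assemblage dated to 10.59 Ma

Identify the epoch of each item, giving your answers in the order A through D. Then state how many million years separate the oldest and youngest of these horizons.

Match each age against the start–end ranges in the excerpt: A = 258.6 Ma → Lopingian (259.51–251.902); B = 538.2 Ma → Terreneuvian (538.8–521); C = 0.77 Ma → Pleistocene (2.58–0.0117); D = 10.59 Ma → Miocene (23.03–5.333).
The largest age is 538.2 Ma and the smallest is 0.77 Ma; their difference is 537.43 Myr.

A — Lopingian; B — Terreneuvian; C — Pleistocene; D — Miocene; span 537.43 million years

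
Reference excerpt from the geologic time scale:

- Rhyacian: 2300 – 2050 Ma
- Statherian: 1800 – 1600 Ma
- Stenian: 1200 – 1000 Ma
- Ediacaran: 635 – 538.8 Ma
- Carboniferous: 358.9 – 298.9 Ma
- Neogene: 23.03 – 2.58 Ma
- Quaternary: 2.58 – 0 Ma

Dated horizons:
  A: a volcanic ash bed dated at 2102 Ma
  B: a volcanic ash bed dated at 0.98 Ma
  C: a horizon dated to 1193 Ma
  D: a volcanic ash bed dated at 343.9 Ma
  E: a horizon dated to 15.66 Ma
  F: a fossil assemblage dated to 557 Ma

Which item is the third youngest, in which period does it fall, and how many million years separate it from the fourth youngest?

D, in the Carboniferous; 213.1 million years to F

Smaller Ma means younger, so youngest first: B 0.98 < E 15.66 < D 343.9 < F 557 < C 1193 < A 2102.
Counting 3 along gives D (343.9 Ma); the excerpt puts that inside the Carboniferous, 358.9–298.9 Ma.
Next in line is F (557 Ma), and 557 − 343.9 = 213.1 Myr.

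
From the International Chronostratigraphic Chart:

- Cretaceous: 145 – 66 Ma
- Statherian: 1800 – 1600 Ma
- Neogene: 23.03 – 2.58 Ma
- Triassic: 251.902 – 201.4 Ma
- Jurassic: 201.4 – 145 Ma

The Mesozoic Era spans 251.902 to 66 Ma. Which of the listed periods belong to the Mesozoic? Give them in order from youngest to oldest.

Periods with both bounds inside 251.902–66 Ma: Cretaceous (145–66), Jurassic (201.4–145), Triassic (251.902–201.4).

Cretaceous, Jurassic, Triassic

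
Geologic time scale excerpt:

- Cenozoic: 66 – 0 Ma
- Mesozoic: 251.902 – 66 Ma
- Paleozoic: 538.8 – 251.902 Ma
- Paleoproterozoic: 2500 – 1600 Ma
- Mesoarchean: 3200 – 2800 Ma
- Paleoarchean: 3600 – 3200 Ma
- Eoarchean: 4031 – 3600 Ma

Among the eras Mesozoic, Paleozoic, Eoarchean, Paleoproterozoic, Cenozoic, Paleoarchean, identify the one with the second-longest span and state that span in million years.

Durations: Mesozoic 185.902; Paleozoic 286.898; Eoarchean 431; Paleoproterozoic 900; Cenozoic 66; Paleoarchean 400 Myr.
Sorted longest-first: Paleoproterozoic (900), Eoarchean (431), Paleoarchean (400), Paleozoic (286.898), Mesozoic (185.902), Cenozoic (66).
The second longest is Eoarchean at 431 Myr.

Eoarchean, 431 million years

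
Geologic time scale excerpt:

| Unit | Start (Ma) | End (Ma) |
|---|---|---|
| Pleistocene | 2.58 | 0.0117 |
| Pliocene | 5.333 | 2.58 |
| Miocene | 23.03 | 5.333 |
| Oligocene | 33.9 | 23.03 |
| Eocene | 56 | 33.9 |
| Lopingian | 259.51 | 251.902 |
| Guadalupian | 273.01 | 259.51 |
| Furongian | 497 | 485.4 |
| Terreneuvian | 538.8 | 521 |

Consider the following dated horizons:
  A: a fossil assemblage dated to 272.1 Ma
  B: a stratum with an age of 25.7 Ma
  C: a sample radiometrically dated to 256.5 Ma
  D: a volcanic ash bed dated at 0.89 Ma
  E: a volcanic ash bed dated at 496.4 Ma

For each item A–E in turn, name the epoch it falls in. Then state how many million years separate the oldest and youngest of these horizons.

A — Guadalupian; B — Oligocene; C — Lopingian; D — Pleistocene; E — Furongian; span 495.51 million years

A: 272.1 Ma lies in 273.01–259.51 Ma, so Guadalupian.
B: 25.7 Ma lies in 33.9–23.03 Ma, so Oligocene.
C: 256.5 Ma lies in 259.51–251.902 Ma, so Lopingian.
D: 0.89 Ma lies in 2.58–0.0117 Ma, so Pleistocene.
E: 496.4 Ma lies in 497–485.4 Ma, so Furongian.
Oldest = 496.4 Ma, youngest = 0.89 Ma → span 495.51 Myr.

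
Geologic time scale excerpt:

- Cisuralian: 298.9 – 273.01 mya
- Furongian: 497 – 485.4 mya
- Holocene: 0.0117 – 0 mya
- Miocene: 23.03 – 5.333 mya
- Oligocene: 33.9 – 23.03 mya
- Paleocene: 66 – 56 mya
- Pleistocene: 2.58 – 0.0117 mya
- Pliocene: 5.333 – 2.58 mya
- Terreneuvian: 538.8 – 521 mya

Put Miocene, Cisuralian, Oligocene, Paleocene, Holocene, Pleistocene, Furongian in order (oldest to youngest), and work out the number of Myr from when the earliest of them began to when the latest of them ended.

Furongian, Cisuralian, Paleocene, Oligocene, Miocene, Pleistocene, Holocene; total span 497 Myr

Start ages (Ma): Furongian 497, Cisuralian 298.9, Paleocene 66, Oligocene 33.9, Miocene 23.03, Pleistocene 2.58, Holocene 0.0117.
Ordered oldest to youngest: Furongian, Cisuralian, Paleocene, Oligocene, Miocene, Pleistocene, Holocene.
Span = 497 − 0 = 497 Myr.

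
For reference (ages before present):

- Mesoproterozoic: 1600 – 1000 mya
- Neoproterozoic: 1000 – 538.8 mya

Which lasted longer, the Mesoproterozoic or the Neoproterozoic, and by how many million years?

Mesoproterozoic, by 138.8 million years

Mesoproterozoic: 1600 − 1000 = 600 Myr.
Neoproterozoic: 1000 − 538.8 = 461.2 Myr.
Difference: 600 − 461.2 = 138.8 Myr, so the Mesoproterozoic was longer.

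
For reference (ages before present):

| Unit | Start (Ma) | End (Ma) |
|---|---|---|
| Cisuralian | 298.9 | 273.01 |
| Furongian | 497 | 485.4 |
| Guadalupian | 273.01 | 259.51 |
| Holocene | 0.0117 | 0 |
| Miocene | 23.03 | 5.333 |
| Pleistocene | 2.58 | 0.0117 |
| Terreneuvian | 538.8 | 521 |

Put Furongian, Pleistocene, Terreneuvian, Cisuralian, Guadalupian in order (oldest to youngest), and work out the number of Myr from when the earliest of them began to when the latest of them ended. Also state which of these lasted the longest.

Terreneuvian, Furongian, Cisuralian, Guadalupian, Pleistocene; total span 538.7883 Myr; longest is Cisuralian

Start ages (Ma): Terreneuvian 538.8, Furongian 497, Cisuralian 298.9, Guadalupian 273.01, Pleistocene 2.58.
Ordered oldest to youngest: Terreneuvian, Furongian, Cisuralian, Guadalupian, Pleistocene.
Span = 538.8 − 0.0117 = 538.7883 Myr.
Durations: Terreneuvian 17.8, Furongian 11.6, Pleistocene 2.5683, Guadalupian 13.5, Cisuralian 25.89 → longest is Cisuralian (25.89 Myr).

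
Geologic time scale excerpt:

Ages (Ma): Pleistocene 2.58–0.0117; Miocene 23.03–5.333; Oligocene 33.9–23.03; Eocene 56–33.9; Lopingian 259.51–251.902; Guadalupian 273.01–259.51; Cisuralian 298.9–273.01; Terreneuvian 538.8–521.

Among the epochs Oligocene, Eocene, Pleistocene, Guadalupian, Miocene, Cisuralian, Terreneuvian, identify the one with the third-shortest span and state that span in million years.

Start − end for each: Oligocene 33.9 − 23.03 = 10.87; Eocene 56 − 33.9 = 22.1; Pleistocene 2.58 − 0.0117 = 2.5683; Guadalupian 273.01 − 259.51 = 13.5; Miocene 23.03 − 5.333 = 17.697; Cisuralian 298.9 − 273.01 = 25.89; Terreneuvian 538.8 − 521 = 17.8.
Ranking these from shortest: Pleistocene < Oligocene < Guadalupian < Miocene < Terreneuvian < Eocene < Cisuralian.
Position 3 in that ranking is Guadalupian, which lasted 13.5 Myr.

Guadalupian, 13.5 million years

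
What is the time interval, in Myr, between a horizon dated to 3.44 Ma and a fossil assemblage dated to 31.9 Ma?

28.46 million years

31.9 − 3.44 = 28.46 million years.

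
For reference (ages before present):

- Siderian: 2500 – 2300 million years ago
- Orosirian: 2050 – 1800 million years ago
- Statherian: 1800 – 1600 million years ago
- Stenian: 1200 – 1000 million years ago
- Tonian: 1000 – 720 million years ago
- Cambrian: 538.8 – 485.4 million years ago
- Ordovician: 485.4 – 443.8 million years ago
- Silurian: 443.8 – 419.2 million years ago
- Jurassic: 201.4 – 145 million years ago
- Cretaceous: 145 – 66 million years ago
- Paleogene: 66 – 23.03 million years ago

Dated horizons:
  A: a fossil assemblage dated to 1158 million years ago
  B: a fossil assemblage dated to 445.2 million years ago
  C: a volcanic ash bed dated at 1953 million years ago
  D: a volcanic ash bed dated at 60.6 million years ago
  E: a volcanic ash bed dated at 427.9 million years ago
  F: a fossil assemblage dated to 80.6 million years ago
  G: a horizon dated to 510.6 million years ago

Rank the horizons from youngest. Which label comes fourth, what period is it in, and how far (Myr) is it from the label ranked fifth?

Smaller Ma means younger, so youngest first: D 60.6 < F 80.6 < E 427.9 < B 445.2 < G 510.6 < A 1158 < C 1953.
Counting 4 along gives B (445.2 Ma); the excerpt puts that inside the Ordovician, 485.4–443.8 Ma.
Next in line is G (510.6 Ma), and 510.6 − 445.2 = 65.4 Myr.

B, in the Ordovician; 65.4 million years to G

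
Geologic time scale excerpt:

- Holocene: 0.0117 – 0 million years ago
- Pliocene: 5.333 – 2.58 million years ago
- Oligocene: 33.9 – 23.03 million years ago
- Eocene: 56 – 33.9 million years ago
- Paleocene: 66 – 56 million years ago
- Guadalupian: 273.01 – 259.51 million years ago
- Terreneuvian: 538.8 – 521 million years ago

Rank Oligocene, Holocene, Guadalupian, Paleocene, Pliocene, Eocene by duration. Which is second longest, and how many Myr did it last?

Start − end for each: Oligocene 33.9 − 23.03 = 10.87; Holocene 0.0117 − 0 = 0.0117; Guadalupian 273.01 − 259.51 = 13.5; Paleocene 66 − 56 = 10; Pliocene 5.333 − 2.58 = 2.753; Eocene 56 − 33.9 = 22.1.
Ranking these from longest: Eocene > Guadalupian > Oligocene > Paleocene > Pliocene > Holocene.
Position 2 in that ranking is Guadalupian, which lasted 13.5 Myr.

Guadalupian, 13.5 million years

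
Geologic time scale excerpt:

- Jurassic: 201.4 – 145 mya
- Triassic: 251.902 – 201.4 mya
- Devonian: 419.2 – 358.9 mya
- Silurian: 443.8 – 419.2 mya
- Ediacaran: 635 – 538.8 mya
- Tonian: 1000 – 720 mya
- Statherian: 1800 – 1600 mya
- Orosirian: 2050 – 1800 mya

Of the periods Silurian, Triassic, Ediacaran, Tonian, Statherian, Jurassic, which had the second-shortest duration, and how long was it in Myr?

Start − end for each: Silurian 443.8 − 419.2 = 24.6; Triassic 251.902 − 201.4 = 50.502; Ediacaran 635 − 538.8 = 96.2; Tonian 1000 − 720 = 280; Statherian 1800 − 1600 = 200; Jurassic 201.4 − 145 = 56.4.
Ranking these from shortest: Silurian < Triassic < Jurassic < Ediacaran < Statherian < Tonian.
Position 2 in that ranking is Triassic, which lasted 50.502 Myr.

Triassic, 50.502 million years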